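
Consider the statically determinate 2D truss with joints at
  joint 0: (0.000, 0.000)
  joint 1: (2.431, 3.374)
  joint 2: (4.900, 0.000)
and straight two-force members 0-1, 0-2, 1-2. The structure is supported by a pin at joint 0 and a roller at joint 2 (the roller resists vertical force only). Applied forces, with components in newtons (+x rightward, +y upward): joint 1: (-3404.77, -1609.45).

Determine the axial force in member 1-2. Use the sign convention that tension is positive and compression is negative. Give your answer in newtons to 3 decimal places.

1915.654

N=3 nodes, M=3 members, R=3 reactions → 2N=6, M+R=6
member 0 (0-1): L=4.1586, (cx,cy)=(0.5846,0.8113)
member 1 (0-2): L=4.9000, (cx,cy)=(1.0000,0.0000)
member 2 (1-2): L=4.1809, (cx,cy)=(0.5905,-0.8070)
solve A·x = −loads:
  F[0-1] = -3889.1219 N (compression)
  F[0-2] = -1131.2784 N (compression)
  F[1-2] = +1915.6542 N (tension)
  Rx@0 = +3404.7700 N
  Ry@0 = +3155.3931 N
  Ry@2 = -1545.9431 N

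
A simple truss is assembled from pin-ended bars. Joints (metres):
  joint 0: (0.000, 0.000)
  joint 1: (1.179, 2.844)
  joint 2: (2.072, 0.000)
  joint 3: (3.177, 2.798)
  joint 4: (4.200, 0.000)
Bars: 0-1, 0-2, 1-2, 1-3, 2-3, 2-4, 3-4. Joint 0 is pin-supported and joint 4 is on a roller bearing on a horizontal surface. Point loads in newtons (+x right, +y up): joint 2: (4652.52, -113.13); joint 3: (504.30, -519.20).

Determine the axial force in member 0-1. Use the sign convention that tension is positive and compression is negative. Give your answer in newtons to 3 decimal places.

164.737

N=5 nodes, M=7 members, R=3 reactions → 2N=10, M+R=10
member 0 (0-1): L=3.0787, (cx,cy)=(0.3830,0.9238)
member 1 (0-2): L=2.0720, (cx,cy)=(1.0000,0.0000)
member 2 (1-2): L=2.9809, (cx,cy)=(0.2996,-0.9541)
member 3 (1-3): L=1.9985, (cx,cy)=(0.9997,-0.0230)
member 4 (2-3): L=3.0083, (cx,cy)=(0.3673,0.9301)
member 5 (2-4): L=2.1280, (cx,cy)=(1.0000,0.0000)
member 6 (3-4): L=2.9791, (cx,cy)=(0.3434,-0.9392)
solve A·x = −loads:
  F[0-1] = +164.7367 N (tension)
  F[0-2] = +5093.7334 N (tension)
  F[1-2] = -162.1988 N (compression)
  F[1-3] = +111.7067 N (tension)
  F[2-3] = +288.0129 N (tension)
  F[2-4] = +286.8306 N (tension)
  F[3-4] = -835.2995 N (compression)
  Rx@0 = -5156.8200 N
  Ry@0 = -152.1784 N
  Ry@4 = +784.5084 N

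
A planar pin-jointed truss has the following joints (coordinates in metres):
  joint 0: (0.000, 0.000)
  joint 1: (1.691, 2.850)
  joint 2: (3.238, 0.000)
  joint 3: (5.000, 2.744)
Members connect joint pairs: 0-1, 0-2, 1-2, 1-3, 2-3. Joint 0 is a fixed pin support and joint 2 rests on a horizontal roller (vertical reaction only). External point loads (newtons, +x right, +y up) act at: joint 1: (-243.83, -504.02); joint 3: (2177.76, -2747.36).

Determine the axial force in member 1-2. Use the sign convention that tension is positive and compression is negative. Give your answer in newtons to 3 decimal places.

N=4 nodes, M=5 members, R=3 reactions → 2N=8, M+R=8
member 0 (0-1): L=3.3139, (cx,cy)=(0.5103,0.8600)
member 1 (0-2): L=3.2380, (cx,cy)=(1.0000,0.0000)
member 2 (1-2): L=3.2428, (cx,cy)=(0.4771,-0.8789)
member 3 (1-3): L=3.3107, (cx,cy)=(0.9995,-0.0320)
member 4 (2-3): L=3.2610, (cx,cy)=(0.5403,0.8415)
solve A·x = −loads:
  F[0-1] = +3354.7326 N (tension)
  F[0-2] = +222.0979 N (tension)
  F[1-2] = -3997.0103 N (compression)
  F[1-3] = +3864.4485 N (tension)
  F[2-3] = -3117.9600 N (compression)
  Rx@0 = -1933.9300 N
  Ry@0 = -2885.1104 N
  Ry@2 = +6136.4904 N

-3997.010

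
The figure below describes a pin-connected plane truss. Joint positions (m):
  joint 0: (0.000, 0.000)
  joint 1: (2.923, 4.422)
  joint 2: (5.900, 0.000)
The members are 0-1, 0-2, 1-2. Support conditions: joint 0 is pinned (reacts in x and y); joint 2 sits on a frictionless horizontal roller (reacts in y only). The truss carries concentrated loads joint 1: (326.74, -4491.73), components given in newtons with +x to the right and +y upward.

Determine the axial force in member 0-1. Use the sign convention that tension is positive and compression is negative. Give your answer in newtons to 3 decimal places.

-2423.258

N=3 nodes, M=3 members, R=3 reactions → 2N=6, M+R=6
member 0 (0-1): L=5.3008, (cx,cy)=(0.5514,0.8342)
member 1 (0-2): L=5.9000, (cx,cy)=(1.0000,0.0000)
member 2 (1-2): L=5.3307, (cx,cy)=(0.5585,-0.8295)
solve A·x = −loads:
  F[0-1] = -2423.2576 N (compression)
  F[0-2] = +1662.9988 N (tension)
  F[1-2] = -2977.8257 N (compression)
  Rx@0 = -326.7400 N
  Ry@0 = +2021.5315 N
  Ry@2 = +2470.1985 N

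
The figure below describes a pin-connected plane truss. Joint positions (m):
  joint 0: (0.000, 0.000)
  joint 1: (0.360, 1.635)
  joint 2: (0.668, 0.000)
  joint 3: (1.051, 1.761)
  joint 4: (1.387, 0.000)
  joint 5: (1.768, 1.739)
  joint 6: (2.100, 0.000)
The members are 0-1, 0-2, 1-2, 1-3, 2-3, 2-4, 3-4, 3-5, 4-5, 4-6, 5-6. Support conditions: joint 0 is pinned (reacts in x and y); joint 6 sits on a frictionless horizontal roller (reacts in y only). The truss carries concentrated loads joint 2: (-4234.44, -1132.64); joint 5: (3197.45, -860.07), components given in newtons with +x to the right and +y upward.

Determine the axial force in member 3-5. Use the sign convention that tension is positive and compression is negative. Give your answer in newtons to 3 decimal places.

N=7 nodes, M=11 members, R=3 reactions → 2N=14, M+R=14
member 0 (0-1): L=1.6742, (cx,cy)=(0.2150,0.9766)
member 1 (0-2): L=0.6680, (cx,cy)=(1.0000,0.0000)
member 2 (1-2): L=1.6638, (cx,cy)=(0.1851,-0.9827)
member 3 (1-3): L=0.7024, (cx,cy)=(0.9838,0.1794)
member 4 (2-3): L=1.8022, (cx,cy)=(0.2125,0.9772)
member 5 (2-4): L=0.7190, (cx,cy)=(1.0000,0.0000)
member 6 (3-4): L=1.7928, (cx,cy)=(0.1874,-0.9823)
member 7 (3-5): L=0.7173, (cx,cy)=(0.9995,-0.0307)
member 8 (4-5): L=1.7802, (cx,cy)=(0.2140,0.9768)
member 9 (4-6): L=0.7130, (cx,cy)=(1.0000,0.0000)
member 10 (5-6): L=1.7704, (cx,cy)=(0.1875,-0.9823)
solve A·x = −loads:
  F[0-1] = +1781.1339 N (tension)
  F[0-2] = -1419.9920 N (compression)
  F[1-2] = -1642.5736 N (compression)
  F[1-3] = +698.4095 N (tension)
  F[2-3] = +2811.0367 N (tension)
  F[2-4] = +1912.9631 N (tension)
  F[3-4] = -2981.4979 N (compression)
  F[3-5] = +1844.1458 N (tension)
  F[4-5] = +2998.1313 N (tension)
  F[4-6] = +712.5261 N (tension)
  F[5-6] = -3799.5845 N (compression)
  Rx@0 = +1036.9900 N
  Ry@0 = -1739.4675 N
  Ry@6 = +3732.1775 N

1844.146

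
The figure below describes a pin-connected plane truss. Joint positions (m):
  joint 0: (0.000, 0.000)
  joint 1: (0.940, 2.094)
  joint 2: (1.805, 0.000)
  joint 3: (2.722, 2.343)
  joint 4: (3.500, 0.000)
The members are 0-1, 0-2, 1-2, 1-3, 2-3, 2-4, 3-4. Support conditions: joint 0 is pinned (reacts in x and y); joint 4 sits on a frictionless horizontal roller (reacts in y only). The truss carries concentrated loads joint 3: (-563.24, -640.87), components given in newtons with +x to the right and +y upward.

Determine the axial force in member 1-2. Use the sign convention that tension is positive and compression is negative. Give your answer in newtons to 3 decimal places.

498.078

N=5 nodes, M=7 members, R=3 reactions → 2N=10, M+R=10
member 0 (0-1): L=2.2953, (cx,cy)=(0.4095,0.9123)
member 1 (0-2): L=1.8050, (cx,cy)=(1.0000,0.0000)
member 2 (1-2): L=2.2656, (cx,cy)=(0.3818,-0.9242)
member 3 (1-3): L=1.7993, (cx,cy)=(0.9904,0.1384)
member 4 (2-3): L=2.5161, (cx,cy)=(0.3645,0.9312)
member 5 (2-4): L=1.6950, (cx,cy)=(1.0000,0.0000)
member 6 (3-4): L=2.4688, (cx,cy)=(0.3151,-0.9490)
solve A·x = −loads:
  F[0-1] = -569.4480 N (compression)
  F[0-2] = -330.0333 N (compression)
  F[1-2] = +498.0780 N (tension)
  F[1-3] = -427.4825 N (compression)
  F[2-3] = -494.3492 N (compression)
  F[2-4] = +40.2995 N (tension)
  F[3-4] = -127.8807 N (compression)
  Rx@0 = +563.2400 N
  Ry@0 = +519.5052 N
  Ry@4 = +121.3648 N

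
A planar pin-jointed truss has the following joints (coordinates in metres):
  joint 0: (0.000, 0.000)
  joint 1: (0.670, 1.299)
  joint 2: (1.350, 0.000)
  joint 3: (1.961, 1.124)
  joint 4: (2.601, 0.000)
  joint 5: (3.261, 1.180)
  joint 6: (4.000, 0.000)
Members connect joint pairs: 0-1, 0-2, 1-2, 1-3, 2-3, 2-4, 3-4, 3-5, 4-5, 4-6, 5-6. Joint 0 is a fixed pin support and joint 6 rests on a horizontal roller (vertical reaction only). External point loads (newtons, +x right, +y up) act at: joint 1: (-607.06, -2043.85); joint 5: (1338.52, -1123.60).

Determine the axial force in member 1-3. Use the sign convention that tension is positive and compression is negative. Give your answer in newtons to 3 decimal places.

-110.345

N=7 nodes, M=11 members, R=3 reactions → 2N=14, M+R=14
member 0 (0-1): L=1.4616, (cx,cy)=(0.4584,0.8887)
member 1 (0-2): L=1.3500, (cx,cy)=(1.0000,0.0000)
member 2 (1-2): L=1.4662, (cx,cy)=(0.4638,-0.8860)
member 3 (1-3): L=1.3028, (cx,cy)=(0.9909,-0.1343)
member 4 (2-3): L=1.2793, (cx,cy)=(0.4776,0.8786)
member 5 (2-4): L=1.2510, (cx,cy)=(1.0000,0.0000)
member 6 (3-4): L=1.2934, (cx,cy)=(0.4948,-0.8690)
member 7 (3-5): L=1.3012, (cx,cy)=(0.9991,0.0430)
member 8 (4-5): L=1.3520, (cx,cy)=(0.4882,0.8728)
member 9 (4-6): L=1.3990, (cx,cy)=(1.0000,0.0000)
member 10 (5-6): L=1.3923, (cx,cy)=(0.5308,-0.8475)
solve A·x = −loads:
  F[0-1] = -1925.5991 N (compression)
  F[0-2] = +1614.1525 N (tension)
  F[1-2] = -358.5504 N (compression)
  F[1-3] = -110.3449 N (compression)
  F[2-3] = +361.5581 N (tension)
  F[2-4] = +1275.1876 N (tension)
  F[3-4] = -370.3758 N (compression)
  F[3-5] = +246.8253 N (tension)
  F[4-5] = +368.7824 N (tension)
  F[4-6] = +911.9012 N (tension)
  F[5-6] = -1718.0611 N (compression)
  Rx@0 = -731.4600 N
  Ry@0 = +1711.3696 N
  Ry@6 = +1456.0804 N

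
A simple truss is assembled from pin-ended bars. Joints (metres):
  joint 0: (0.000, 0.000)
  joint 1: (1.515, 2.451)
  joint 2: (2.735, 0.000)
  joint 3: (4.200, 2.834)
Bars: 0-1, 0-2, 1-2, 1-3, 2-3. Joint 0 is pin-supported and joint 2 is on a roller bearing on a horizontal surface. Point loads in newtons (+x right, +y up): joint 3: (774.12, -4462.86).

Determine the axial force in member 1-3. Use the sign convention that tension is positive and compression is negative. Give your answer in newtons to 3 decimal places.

3360.094

N=4 nodes, M=5 members, R=3 reactions → 2N=8, M+R=8
member 0 (0-1): L=2.8814, (cx,cy)=(0.5258,0.8506)
member 1 (0-2): L=2.7350, (cx,cy)=(1.0000,0.0000)
member 2 (1-2): L=2.7378, (cx,cy)=(0.4456,-0.8952)
member 3 (1-3): L=2.7122, (cx,cy)=(0.9900,0.1412)
member 4 (2-3): L=3.1903, (cx,cy)=(0.4592,0.8883)
solve A·x = −loads:
  F[0-1] = +3753.3420 N (tension)
  F[0-2] = -1199.3159 N (compression)
  F[1-2] = -3036.2862 N (compression)
  F[1-3] = +3360.0942 N (tension)
  F[2-3] = -5558.0325 N (compression)
  Rx@0 = -774.1200 N
  Ry@0 = -3192.6676 N
  Ry@2 = +7655.5276 N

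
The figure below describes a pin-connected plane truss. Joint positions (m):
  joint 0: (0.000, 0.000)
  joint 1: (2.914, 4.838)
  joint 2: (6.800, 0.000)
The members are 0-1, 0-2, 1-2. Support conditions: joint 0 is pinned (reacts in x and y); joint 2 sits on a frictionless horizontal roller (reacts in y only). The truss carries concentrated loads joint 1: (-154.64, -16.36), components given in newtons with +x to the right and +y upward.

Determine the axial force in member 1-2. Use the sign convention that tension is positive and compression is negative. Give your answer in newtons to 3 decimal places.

N=3 nodes, M=3 members, R=3 reactions → 2N=6, M+R=6
member 0 (0-1): L=5.6478, (cx,cy)=(0.5160,0.8566)
member 1 (0-2): L=6.8000, (cx,cy)=(1.0000,0.0000)
member 2 (1-2): L=6.2054, (cx,cy)=(0.6262,-0.7796)
solve A·x = −loads:
  F[0-1] = -139.3518 N (compression)
  F[0-2] = -82.7410 N (compression)
  F[1-2] = +132.1263 N (tension)
  Rx@0 = +154.6400 N
  Ry@0 = +119.3711 N
  Ry@2 = -103.0111 N

132.126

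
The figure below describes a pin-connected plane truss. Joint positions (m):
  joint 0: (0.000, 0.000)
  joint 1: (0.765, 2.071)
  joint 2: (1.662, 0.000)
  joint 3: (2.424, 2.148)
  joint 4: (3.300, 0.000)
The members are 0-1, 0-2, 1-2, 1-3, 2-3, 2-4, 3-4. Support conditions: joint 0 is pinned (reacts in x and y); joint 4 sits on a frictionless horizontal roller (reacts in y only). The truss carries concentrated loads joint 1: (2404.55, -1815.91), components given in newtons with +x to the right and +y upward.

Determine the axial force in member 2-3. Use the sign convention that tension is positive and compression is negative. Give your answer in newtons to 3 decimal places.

N=5 nodes, M=7 members, R=3 reactions → 2N=10, M+R=10
member 0 (0-1): L=2.2078, (cx,cy)=(0.3465,0.9380)
member 1 (0-2): L=1.6620, (cx,cy)=(1.0000,0.0000)
member 2 (1-2): L=2.2569, (cx,cy)=(0.3974,-0.9176)
member 3 (1-3): L=1.6608, (cx,cy)=(0.9989,0.0464)
member 4 (2-3): L=2.2792, (cx,cy)=(0.3343,0.9425)
member 5 (2-4): L=1.6380, (cx,cy)=(1.0000,0.0000)
member 6 (3-4): L=2.3198, (cx,cy)=(0.3776,-0.9260)
solve A·x = −loads:
  F[0-1] = +121.6229 N (tension)
  F[0-2] = +2362.4073 N (tension)
  F[1-2] = -2178.9400 N (compression)
  F[1-3] = -1498.0077 N (compression)
  F[2-3] = +2121.5361 N (tension)
  F[2-4] = +787.0943 N (tension)
  F[3-4] = -2084.3250 N (compression)
  Rx@0 = -2404.5500 N
  Ry@0 = -114.0882 N
  Ry@4 = +1929.9982 N

2121.536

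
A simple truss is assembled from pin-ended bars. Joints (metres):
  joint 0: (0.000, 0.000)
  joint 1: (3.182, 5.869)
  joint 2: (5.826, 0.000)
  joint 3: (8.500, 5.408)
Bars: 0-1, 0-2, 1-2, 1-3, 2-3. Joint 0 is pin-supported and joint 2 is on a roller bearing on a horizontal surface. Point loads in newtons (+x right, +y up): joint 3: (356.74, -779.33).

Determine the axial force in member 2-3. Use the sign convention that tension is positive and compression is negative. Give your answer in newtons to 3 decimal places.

N=4 nodes, M=5 members, R=3 reactions → 2N=8, M+R=8
member 0 (0-1): L=6.6761, (cx,cy)=(0.4766,0.8791)
member 1 (0-2): L=5.8260, (cx,cy)=(1.0000,0.0000)
member 2 (1-2): L=6.4371, (cx,cy)=(0.4107,-0.9117)
member 3 (1-3): L=5.3379, (cx,cy)=(0.9963,-0.0864)
member 4 (2-3): L=6.0330, (cx,cy)=(0.4432,0.8964)
solve A·x = −loads:
  F[0-1] = +783.5678 N (tension)
  F[0-2] = -16.7286 N (compression)
  F[1-2] = -823.1688 N (compression)
  F[1-3] = +714.2503 N (tension)
  F[2-3] = -800.5794 N (compression)
  Rx@0 = -356.7400 N
  Ry@0 = -688.8394 N
  Ry@2 = +1468.1694 N

-800.579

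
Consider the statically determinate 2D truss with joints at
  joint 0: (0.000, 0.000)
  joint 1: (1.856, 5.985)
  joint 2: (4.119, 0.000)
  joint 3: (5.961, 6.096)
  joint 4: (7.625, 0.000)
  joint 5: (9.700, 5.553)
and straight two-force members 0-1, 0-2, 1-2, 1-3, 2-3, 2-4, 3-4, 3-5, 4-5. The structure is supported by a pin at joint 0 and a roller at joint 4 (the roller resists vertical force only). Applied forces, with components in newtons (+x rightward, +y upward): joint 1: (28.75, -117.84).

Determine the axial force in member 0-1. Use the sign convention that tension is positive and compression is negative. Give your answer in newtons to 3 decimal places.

-69.719

N=6 nodes, M=9 members, R=3 reactions → 2N=12, M+R=12
member 0 (0-1): L=6.2662, (cx,cy)=(0.2962,0.9551)
member 1 (0-2): L=4.1190, (cx,cy)=(1.0000,0.0000)
member 2 (1-2): L=6.3985, (cx,cy)=(0.3537,-0.9354)
member 3 (1-3): L=4.1065, (cx,cy)=(0.9996,0.0270)
member 4 (2-3): L=6.3682, (cx,cy)=(0.2892,0.9573)
member 5 (2-4): L=3.5060, (cx,cy)=(1.0000,0.0000)
member 6 (3-4): L=6.3190, (cx,cy)=(0.2633,-0.9647)
member 7 (3-5): L=3.7782, (cx,cy)=(0.9896,-0.1437)
member 8 (4-5): L=5.9280, (cx,cy)=(0.3500,0.9367)
solve A·x = −loads:
  F[0-1] = -69.7186 N (compression)
  F[0-2] = +49.4002 N (tension)
  F[1-2] = -55.6501 N (compression)
  F[1-3] = -29.7290 N (compression)
  F[2-3] = +54.3778 N (tension)
  F[2-4] = +13.9894 N (tension)
  F[3-4] = -53.1248 N (compression)
  F[3-5] = -0.0000 N (compression)
  F[4-5] = +0.0000 N (tension)
  Rx@0 = -28.7500 N
  Ry@0 = +66.5902 N
  Ry@4 = +51.2498 N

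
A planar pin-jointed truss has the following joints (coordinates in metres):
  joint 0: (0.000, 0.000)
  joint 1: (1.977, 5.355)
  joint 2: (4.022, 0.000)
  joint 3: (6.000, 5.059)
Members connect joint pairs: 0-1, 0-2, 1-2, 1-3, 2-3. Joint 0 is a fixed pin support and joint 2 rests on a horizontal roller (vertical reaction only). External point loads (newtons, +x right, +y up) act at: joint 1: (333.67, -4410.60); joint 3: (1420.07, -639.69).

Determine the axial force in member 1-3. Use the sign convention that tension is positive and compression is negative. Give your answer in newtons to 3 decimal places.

1627.865

N=4 nodes, M=5 members, R=3 reactions → 2N=8, M+R=8
member 0 (0-1): L=5.7083, (cx,cy)=(0.3463,0.9381)
member 1 (0-2): L=4.0220, (cx,cy)=(1.0000,0.0000)
member 2 (1-2): L=5.7322, (cx,cy)=(0.3568,-0.9342)
member 3 (1-3): L=4.0339, (cx,cy)=(0.9973,-0.0734)
member 4 (2-3): L=5.4319, (cx,cy)=(0.3641,0.9313)
solve A·x = −loads:
  F[0-1] = +322.4336 N (tension)
  F[0-2] = +1642.0688 N (tension)
  F[1-2] = -5172.9209 N (compression)
  F[1-3] = +1627.8650 N (tension)
  F[2-3] = -558.5906 N (compression)
  Rx@0 = -1753.7400 N
  Ry@0 = -302.4781 N
  Ry@2 = +5352.7681 N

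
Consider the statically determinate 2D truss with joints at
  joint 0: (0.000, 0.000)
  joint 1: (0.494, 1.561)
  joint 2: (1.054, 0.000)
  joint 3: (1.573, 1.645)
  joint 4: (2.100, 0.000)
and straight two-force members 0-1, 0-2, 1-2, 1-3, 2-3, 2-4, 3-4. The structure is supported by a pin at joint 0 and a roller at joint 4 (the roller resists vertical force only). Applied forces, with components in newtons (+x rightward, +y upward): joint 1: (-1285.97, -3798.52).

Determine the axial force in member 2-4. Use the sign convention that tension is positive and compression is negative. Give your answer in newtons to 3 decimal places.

-19.974

N=5 nodes, M=7 members, R=3 reactions → 2N=10, M+R=10
member 0 (0-1): L=1.6373, (cx,cy)=(0.3017,0.9534)
member 1 (0-2): L=1.0540, (cx,cy)=(1.0000,0.0000)
member 2 (1-2): L=1.6584, (cx,cy)=(0.3377,-0.9413)
member 3 (1-3): L=1.0823, (cx,cy)=(0.9970,0.0776)
member 4 (2-3): L=1.7249, (cx,cy)=(0.3009,0.9537)
member 5 (2-4): L=1.0460, (cx,cy)=(1.0000,0.0000)
member 6 (3-4): L=1.7274, (cx,cy)=(0.3051,-0.9523)
solve A·x = −loads:
  F[0-1] = -4049.5871 N (compression)
  F[0-2] = -64.1451 N (compression)
  F[1-2] = +69.5999 N (tension)
  F[1-3] = +40.7661 N (tension)
  F[2-3] = -68.6950 N (compression)
  F[2-4] = -19.9740 N (compression)
  F[3-4] = +65.4691 N (tension)
  Rx@0 = +1285.9700 N
  Ry@0 = +3860.8678 N
  Ry@4 = -62.3478 N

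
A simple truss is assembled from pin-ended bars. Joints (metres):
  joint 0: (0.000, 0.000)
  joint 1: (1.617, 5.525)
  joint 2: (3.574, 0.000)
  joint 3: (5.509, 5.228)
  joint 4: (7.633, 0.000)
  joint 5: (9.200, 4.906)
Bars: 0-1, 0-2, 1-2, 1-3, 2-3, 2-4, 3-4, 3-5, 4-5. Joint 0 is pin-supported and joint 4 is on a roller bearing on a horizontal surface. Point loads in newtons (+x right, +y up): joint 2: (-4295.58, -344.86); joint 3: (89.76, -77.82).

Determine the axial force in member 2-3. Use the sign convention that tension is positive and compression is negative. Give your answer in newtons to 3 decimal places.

N=6 nodes, M=9 members, R=3 reactions → 2N=12, M+R=12
member 0 (0-1): L=5.7568, (cx,cy)=(0.2809,0.9597)
member 1 (0-2): L=3.5740, (cx,cy)=(1.0000,0.0000)
member 2 (1-2): L=5.8614, (cx,cy)=(0.3339,-0.9426)
member 3 (1-3): L=3.9033, (cx,cy)=(0.9971,-0.0761)
member 4 (2-3): L=5.5746, (cx,cy)=(0.3471,0.9378)
member 5 (2-4): L=4.0590, (cx,cy)=(1.0000,0.0000)
member 6 (3-4): L=5.6430, (cx,cy)=(0.3764,-0.9265)
member 7 (3-5): L=3.7050, (cx,cy)=(0.9962,-0.0869)
member 8 (4-5): L=5.1502, (cx,cy)=(0.3043,0.9526)
solve A·x = −loads:
  F[0-1] = -149.5845 N (compression)
  F[0-2] = -4163.8037 N (compression)
  F[1-2] = +160.0292 N (tension)
  F[1-3] = -95.7247 N (compression)
  F[2-3] = +206.8767 N (tension)
  F[2-4] = +113.3982 N (tension)
  F[3-4] = -301.2737 N (compression)
  F[3-5] = -0.0000 N (tension)
  F[4-5] = +0.0000 N (tension)
  Rx@0 = +4205.8200 N
  Ry@0 = +143.5623 N
  Ry@4 = +279.1177 N

206.877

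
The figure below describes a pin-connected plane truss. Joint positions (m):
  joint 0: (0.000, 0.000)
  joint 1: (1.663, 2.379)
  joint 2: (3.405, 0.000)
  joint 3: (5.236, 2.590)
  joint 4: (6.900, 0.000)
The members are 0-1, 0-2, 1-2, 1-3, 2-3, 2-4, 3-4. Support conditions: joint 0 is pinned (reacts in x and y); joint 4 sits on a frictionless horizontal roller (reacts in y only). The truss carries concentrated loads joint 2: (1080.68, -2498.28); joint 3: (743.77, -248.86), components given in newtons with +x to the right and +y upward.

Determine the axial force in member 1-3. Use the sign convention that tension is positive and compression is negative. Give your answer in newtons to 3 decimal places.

-1437.922

N=5 nodes, M=7 members, R=3 reactions → 2N=10, M+R=10
member 0 (0-1): L=2.9026, (cx,cy)=(0.5729,0.8196)
member 1 (0-2): L=3.4050, (cx,cy)=(1.0000,0.0000)
member 2 (1-2): L=2.9486, (cx,cy)=(0.5908,-0.8068)
member 3 (1-3): L=3.5792, (cx,cy)=(0.9983,0.0590)
member 4 (2-3): L=3.1719, (cx,cy)=(0.5773,0.8166)
member 5 (2-4): L=3.4950, (cx,cy)=(1.0000,0.0000)
member 6 (3-4): L=3.0785, (cx,cy)=(0.5405,-0.8413)
solve A·x = −loads:
  F[0-1] = -1276.5492 N (compression)
  F[0-2] = +2555.8239 N (tension)
  F[1-2] = +1191.7046 N (tension)
  F[1-3] = -1437.9219 N (compression)
  F[2-3] = +1882.0273 N (tension)
  F[2-4] = +1092.7630 N (tension)
  F[3-4] = -2021.6596 N (compression)
  Rx@0 = -1824.4500 N
  Ry@0 = +1046.2648 N
  Ry@4 = +1700.8752 N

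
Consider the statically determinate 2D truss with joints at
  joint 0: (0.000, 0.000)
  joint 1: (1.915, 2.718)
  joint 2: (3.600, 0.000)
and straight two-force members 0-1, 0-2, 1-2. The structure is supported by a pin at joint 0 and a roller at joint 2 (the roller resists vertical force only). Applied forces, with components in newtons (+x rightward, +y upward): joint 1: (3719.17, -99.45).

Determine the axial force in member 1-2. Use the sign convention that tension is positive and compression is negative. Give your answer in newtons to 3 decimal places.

-3366.032

N=3 nodes, M=3 members, R=3 reactions → 2N=6, M+R=6
member 0 (0-1): L=3.3249, (cx,cy)=(0.5760,0.8175)
member 1 (0-2): L=3.6000, (cx,cy)=(1.0000,0.0000)
member 2 (1-2): L=3.1979, (cx,cy)=(0.5269,-0.8499)
solve A·x = −loads:
  F[0-1] = +3377.9894 N (tension)
  F[0-2] = +1773.5742 N (tension)
  F[1-2] = -3366.0322 N (compression)
  Rx@0 = -3719.1700 N
  Ry@0 = -2761.4252 N
  Ry@2 = +2860.8752 N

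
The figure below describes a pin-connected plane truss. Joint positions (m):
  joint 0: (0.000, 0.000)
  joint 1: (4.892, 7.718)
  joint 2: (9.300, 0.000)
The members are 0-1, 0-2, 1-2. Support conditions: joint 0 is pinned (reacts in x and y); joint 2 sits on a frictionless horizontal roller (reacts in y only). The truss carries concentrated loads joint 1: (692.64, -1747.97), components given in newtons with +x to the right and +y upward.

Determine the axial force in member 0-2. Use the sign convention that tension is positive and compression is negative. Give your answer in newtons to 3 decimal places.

853.435

N=3 nodes, M=3 members, R=3 reactions → 2N=6, M+R=6
member 0 (0-1): L=9.1378, (cx,cy)=(0.5354,0.8446)
member 1 (0-2): L=9.3000, (cx,cy)=(1.0000,0.0000)
member 2 (1-2): L=8.8881, (cx,cy)=(0.4959,-0.8684)
solve A·x = −loads:
  F[0-1] = -300.3506 N (compression)
  F[0-2] = +853.4355 N (tension)
  F[1-2] = -1720.8267 N (compression)
  Rx@0 = -692.6400 N
  Ry@0 = +253.6835 N
  Ry@2 = +1494.2865 N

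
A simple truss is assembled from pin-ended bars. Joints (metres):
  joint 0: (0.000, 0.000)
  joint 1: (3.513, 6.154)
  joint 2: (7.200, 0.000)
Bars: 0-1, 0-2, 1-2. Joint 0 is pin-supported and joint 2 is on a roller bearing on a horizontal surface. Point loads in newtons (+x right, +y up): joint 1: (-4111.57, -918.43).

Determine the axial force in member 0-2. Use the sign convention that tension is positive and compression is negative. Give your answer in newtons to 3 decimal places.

-1836.989

N=3 nodes, M=3 members, R=3 reactions → 2N=6, M+R=6
member 0 (0-1): L=7.0861, (cx,cy)=(0.4958,0.8685)
member 1 (0-2): L=7.2000, (cx,cy)=(1.0000,0.0000)
member 2 (1-2): L=7.1740, (cx,cy)=(0.5139,-0.8578)
solve A·x = −loads:
  F[0-1] = -4588.0779 N (compression)
  F[0-2] = -1836.9893 N (compression)
  F[1-2] = +3574.3113 N (tension)
  Rx@0 = +4111.5700 N
  Ry@0 = +3984.5629 N
  Ry@2 = -3066.1329 N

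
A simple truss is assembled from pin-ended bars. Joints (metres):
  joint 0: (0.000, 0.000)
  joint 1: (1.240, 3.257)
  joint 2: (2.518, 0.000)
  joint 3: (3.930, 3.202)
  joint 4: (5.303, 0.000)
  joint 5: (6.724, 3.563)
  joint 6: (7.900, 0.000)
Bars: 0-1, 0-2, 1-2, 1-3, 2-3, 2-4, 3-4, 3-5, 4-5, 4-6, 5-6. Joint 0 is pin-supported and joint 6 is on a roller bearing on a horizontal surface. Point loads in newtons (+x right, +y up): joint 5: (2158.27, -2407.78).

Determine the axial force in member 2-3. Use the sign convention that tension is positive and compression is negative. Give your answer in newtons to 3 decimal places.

N=7 nodes, M=11 members, R=3 reactions → 2N=14, M+R=14
member 0 (0-1): L=3.4851, (cx,cy)=(0.3558,0.9346)
member 1 (0-2): L=2.5180, (cx,cy)=(1.0000,0.0000)
member 2 (1-2): L=3.4988, (cx,cy)=(0.3653,-0.9309)
member 3 (1-3): L=2.6906, (cx,cy)=(0.9998,-0.0204)
member 4 (2-3): L=3.4995, (cx,cy)=(0.4035,0.9150)
member 5 (2-4): L=2.7850, (cx,cy)=(1.0000,0.0000)
member 6 (3-4): L=3.4840, (cx,cy)=(0.3941,-0.9191)
member 7 (3-5): L=2.8172, (cx,cy)=(0.9918,0.1281)
member 8 (4-5): L=3.8359, (cx,cy)=(0.3704,0.9289)
member 9 (4-6): L=2.5970, (cx,cy)=(1.0000,0.0000)
member 10 (5-6): L=3.7521, (cx,cy)=(0.3134,-0.9496)
solve A·x = −loads:
  F[0-1] = +658.0453 N (tension)
  F[0-2] = +1924.1346 N (tension)
  F[1-2] = -671.1593 N (compression)
  F[1-3] = +479.3914 N (tension)
  F[2-3] = +682.8331 N (tension)
  F[2-4] = +1403.4656 N (tension)
  F[3-4] = -533.4678 N (compression)
  F[3-5] = +973.0619 N (tension)
  F[4-5] = +527.8492 N (tension)
  F[4-6] = +997.6900 N (tension)
  F[5-6] = -3183.1560 N (compression)
  Rx@0 = -2158.2700 N
  Ry@0 = -614.9831 N
  Ry@6 = +3022.7631 N

682.833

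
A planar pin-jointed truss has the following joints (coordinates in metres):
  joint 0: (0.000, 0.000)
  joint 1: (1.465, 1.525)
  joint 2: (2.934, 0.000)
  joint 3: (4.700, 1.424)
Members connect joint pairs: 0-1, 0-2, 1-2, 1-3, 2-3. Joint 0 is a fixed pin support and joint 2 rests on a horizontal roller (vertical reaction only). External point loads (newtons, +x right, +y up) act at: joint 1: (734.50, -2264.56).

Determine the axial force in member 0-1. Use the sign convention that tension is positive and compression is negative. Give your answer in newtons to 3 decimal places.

N=4 nodes, M=5 members, R=3 reactions → 2N=8, M+R=8
member 0 (0-1): L=2.1147, (cx,cy)=(0.6928,0.7212)
member 1 (0-2): L=2.9340, (cx,cy)=(1.0000,0.0000)
member 2 (1-2): L=2.1174, (cx,cy)=(0.6938,-0.7202)
member 3 (1-3): L=3.2366, (cx,cy)=(0.9995,-0.0312)
member 4 (2-3): L=2.2686, (cx,cy)=(0.7785,0.6277)
solve A·x = −loads:
  F[0-1] = -1042.8521 N (compression)
  F[0-2] = +1456.9649 N (tension)
  F[1-2] = -2100.1003 N (compression)
  F[1-3] = -0.0000 N (compression)
  F[2-3] = +0.0000 N (tension)
  Rx@0 = -734.5000 N
  Ry@0 = +752.0539 N
  Ry@2 = +1512.5061 N

-1042.852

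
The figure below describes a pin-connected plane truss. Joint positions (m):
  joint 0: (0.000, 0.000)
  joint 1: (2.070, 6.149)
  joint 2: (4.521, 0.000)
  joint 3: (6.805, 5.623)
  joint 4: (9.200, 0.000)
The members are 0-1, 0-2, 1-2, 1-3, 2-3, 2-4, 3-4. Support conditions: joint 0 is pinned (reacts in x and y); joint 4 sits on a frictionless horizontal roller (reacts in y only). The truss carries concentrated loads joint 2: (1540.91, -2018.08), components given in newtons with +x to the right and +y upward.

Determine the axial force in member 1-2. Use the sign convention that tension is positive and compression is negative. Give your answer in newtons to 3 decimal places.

1199.326

N=5 nodes, M=7 members, R=3 reactions → 2N=10, M+R=10
member 0 (0-1): L=6.4881, (cx,cy)=(0.3190,0.9477)
member 1 (0-2): L=4.5210, (cx,cy)=(1.0000,0.0000)
member 2 (1-2): L=6.6195, (cx,cy)=(0.3703,-0.9289)
member 3 (1-3): L=4.7641, (cx,cy)=(0.9939,-0.1104)
member 4 (2-3): L=6.0692, (cx,cy)=(0.3763,0.9265)
member 5 (2-4): L=4.6790, (cx,cy)=(1.0000,0.0000)
member 6 (3-4): L=6.1118, (cx,cy)=(0.3919,-0.9200)
solve A·x = −loads:
  F[0-1] = -1082.9661 N (compression)
  F[0-2] = +1886.4270 N (tension)
  F[1-2] = +1199.3264 N (tension)
  F[1-3] = -794.4491 N (compression)
  F[2-3] = +975.7261 N (tension)
  F[2-4] = +422.3986 N (tension)
  F[3-4] = -1077.9197 N (compression)
  Rx@0 = -1540.9100 N
  Ry@0 = +1026.3692 N
  Ry@4 = +991.7108 N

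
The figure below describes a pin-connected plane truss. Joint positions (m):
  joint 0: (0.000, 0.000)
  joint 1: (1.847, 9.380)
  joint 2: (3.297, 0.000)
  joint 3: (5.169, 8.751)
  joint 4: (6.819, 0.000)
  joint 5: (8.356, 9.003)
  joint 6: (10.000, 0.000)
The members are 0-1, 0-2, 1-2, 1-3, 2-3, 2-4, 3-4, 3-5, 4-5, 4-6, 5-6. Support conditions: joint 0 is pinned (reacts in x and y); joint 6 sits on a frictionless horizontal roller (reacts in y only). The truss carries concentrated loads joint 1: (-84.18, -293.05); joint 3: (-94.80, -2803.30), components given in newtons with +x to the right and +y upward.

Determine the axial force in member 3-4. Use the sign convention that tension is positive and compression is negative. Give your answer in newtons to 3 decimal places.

N=7 nodes, M=11 members, R=3 reactions → 2N=14, M+R=14
member 0 (0-1): L=9.5601, (cx,cy)=(0.1932,0.9812)
member 1 (0-2): L=3.2970, (cx,cy)=(1.0000,0.0000)
member 2 (1-2): L=9.4914, (cx,cy)=(0.1528,-0.9883)
member 3 (1-3): L=3.3810, (cx,cy)=(0.9825,-0.1860)
member 4 (2-3): L=8.9490, (cx,cy)=(0.2092,0.9779)
member 5 (2-4): L=3.5220, (cx,cy)=(1.0000,0.0000)
member 6 (3-4): L=8.9052, (cx,cy)=(0.1853,-0.9827)
member 7 (3-5): L=3.1969, (cx,cy)=(0.9969,0.0788)
member 8 (4-5): L=9.1333, (cx,cy)=(0.1683,0.9857)
member 9 (4-6): L=3.1810, (cx,cy)=(1.0000,0.0000)
member 10 (5-6): L=9.1519, (cx,cy)=(0.1796,-0.9837)
solve A·x = −loads:
  F[0-1] = -1788.8201 N (compression)
  F[0-2] = +166.6174 N (tension)
  F[1-2] = +1575.6380 N (tension)
  F[1-3] = -511.0487 N (compression)
  F[2-3] = -1592.3726 N (compression)
  F[2-4] = +740.4286 N (tension)
  F[3-4] = -1403.5180 N (compression)
  F[3-5] = -481.8770 N (compression)
  F[4-5] = +1399.1705 N (tension)
  F[4-6] = +244.9167 N (tension)
  F[5-6] = -1363.4100 N (compression)
  Rx@0 = +178.9800 N
  Ry@0 = +1755.1182 N
  Ry@6 = +1341.2318 N

-1403.518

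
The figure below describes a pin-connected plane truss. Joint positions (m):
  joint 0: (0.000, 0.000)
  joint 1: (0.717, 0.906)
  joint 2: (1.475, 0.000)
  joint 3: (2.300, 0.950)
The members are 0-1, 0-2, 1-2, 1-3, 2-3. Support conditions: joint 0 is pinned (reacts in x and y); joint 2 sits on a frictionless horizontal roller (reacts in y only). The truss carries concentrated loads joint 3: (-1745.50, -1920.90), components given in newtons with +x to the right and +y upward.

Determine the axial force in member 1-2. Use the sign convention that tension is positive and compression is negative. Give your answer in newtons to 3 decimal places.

62.083

N=4 nodes, M=5 members, R=3 reactions → 2N=8, M+R=8
member 0 (0-1): L=1.1554, (cx,cy)=(0.6206,0.7842)
member 1 (0-2): L=1.4750, (cx,cy)=(1.0000,0.0000)
member 2 (1-2): L=1.1813, (cx,cy)=(0.6417,-0.7670)
member 3 (1-3): L=1.5836, (cx,cy)=(0.9996,0.0278)
member 4 (2-3): L=1.2582, (cx,cy)=(0.6557,0.7550)
solve A·x = −loads:
  F[0-1] = -63.5319 N (compression)
  F[0-2] = -1706.0740 N (compression)
  F[1-2] = +62.0825 N (tension)
  F[1-3] = -79.2939 N (compression)
  F[2-3] = -2541.2089 N (compression)
  Rx@0 = +1745.5000 N
  Ry@0 = +49.8186 N
  Ry@2 = +1871.0814 N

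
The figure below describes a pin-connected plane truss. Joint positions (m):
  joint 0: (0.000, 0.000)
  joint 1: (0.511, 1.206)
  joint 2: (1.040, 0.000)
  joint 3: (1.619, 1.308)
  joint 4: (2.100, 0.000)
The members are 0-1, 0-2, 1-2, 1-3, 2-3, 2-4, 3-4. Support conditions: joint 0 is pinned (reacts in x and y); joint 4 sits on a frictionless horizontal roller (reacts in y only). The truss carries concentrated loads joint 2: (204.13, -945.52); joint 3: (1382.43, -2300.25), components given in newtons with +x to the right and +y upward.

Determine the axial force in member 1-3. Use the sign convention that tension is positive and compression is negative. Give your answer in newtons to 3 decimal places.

-119.092

N=5 nodes, M=7 members, R=3 reactions → 2N=10, M+R=10
member 0 (0-1): L=1.3098, (cx,cy)=(0.3901,0.9208)
member 1 (0-2): L=1.0400, (cx,cy)=(1.0000,0.0000)
member 2 (1-2): L=1.3169, (cx,cy)=(0.4017,-0.9158)
member 3 (1-3): L=1.1127, (cx,cy)=(0.9958,0.0917)
member 4 (2-3): L=1.4304, (cx,cy)=(0.4048,0.9144)
member 5 (2-4): L=1.0600, (cx,cy)=(1.0000,0.0000)
member 6 (3-4): L=1.3936, (cx,cy)=(0.3451,-0.9386)
solve A·x = −loads:
  F[0-1] = -155.3862 N (compression)
  F[0-2] = +1647.1821 N (tension)
  F[1-2] = +144.3104 N (tension)
  F[1-3] = -119.0923 N (compression)
  F[2-3] = +889.4906 N (tension)
  F[2-4] = +1140.9765 N (tension)
  F[3-4] = -3305.8368 N (compression)
  Rx@0 = -1586.5600 N
  Ry@0 = +143.0729 N
  Ry@4 = +3102.6971 N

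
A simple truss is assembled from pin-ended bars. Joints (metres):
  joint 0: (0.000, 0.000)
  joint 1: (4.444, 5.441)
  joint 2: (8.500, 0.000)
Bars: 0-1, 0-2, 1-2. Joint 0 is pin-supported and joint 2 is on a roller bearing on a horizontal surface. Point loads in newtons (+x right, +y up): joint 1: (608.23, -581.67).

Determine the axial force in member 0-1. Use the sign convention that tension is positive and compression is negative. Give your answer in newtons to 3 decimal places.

144.325

N=3 nodes, M=3 members, R=3 reactions → 2N=6, M+R=6
member 0 (0-1): L=7.0252, (cx,cy)=(0.6326,0.7745)
member 1 (0-2): L=8.5000, (cx,cy)=(1.0000,0.0000)
member 2 (1-2): L=6.7864, (cx,cy)=(0.5977,-0.8017)
solve A·x = −loads:
  F[0-1] = +144.3255 N (tension)
  F[0-2] = +516.9328 N (tension)
  F[1-2] = -864.9230 N (compression)
  Rx@0 = -608.2300 N
  Ry@0 = -111.7795 N
  Ry@2 = +693.4495 N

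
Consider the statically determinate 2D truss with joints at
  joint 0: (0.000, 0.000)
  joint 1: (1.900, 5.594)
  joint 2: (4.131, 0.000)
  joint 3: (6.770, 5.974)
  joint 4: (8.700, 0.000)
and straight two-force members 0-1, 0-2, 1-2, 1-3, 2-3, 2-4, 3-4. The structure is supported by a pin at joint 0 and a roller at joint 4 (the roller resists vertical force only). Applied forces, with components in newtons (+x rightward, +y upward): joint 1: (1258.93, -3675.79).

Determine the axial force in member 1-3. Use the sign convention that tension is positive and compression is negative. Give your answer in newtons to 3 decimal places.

N=5 nodes, M=7 members, R=3 reactions → 2N=10, M+R=10
member 0 (0-1): L=5.9079, (cx,cy)=(0.3216,0.9469)
member 1 (0-2): L=4.1310, (cx,cy)=(1.0000,0.0000)
member 2 (1-2): L=6.0225, (cx,cy)=(0.3704,-0.9289)
member 3 (1-3): L=4.8848, (cx,cy)=(0.9970,0.0778)
member 4 (2-3): L=6.5309, (cx,cy)=(0.4041,0.9147)
member 5 (2-4): L=4.5690, (cx,cy)=(1.0000,0.0000)
member 6 (3-4): L=6.2780, (cx,cy)=(0.3074,-0.9516)
solve A·x = −loads:
  F[0-1] = -2179.3334 N (compression)
  F[0-2] = +1959.8153 N (tension)
  F[1-2] = -1843.0077 N (compression)
  F[1-3] = -1280.9627 N (compression)
  F[2-3] = +1871.4758 N (tension)
  F[2-4] = +520.8597 N (tension)
  F[3-4] = -1694.2847 N (compression)
  Rx@0 = -1258.9300 N
  Ry@0 = +2063.5537 N
  Ry@4 = +1612.2363 N

-1280.963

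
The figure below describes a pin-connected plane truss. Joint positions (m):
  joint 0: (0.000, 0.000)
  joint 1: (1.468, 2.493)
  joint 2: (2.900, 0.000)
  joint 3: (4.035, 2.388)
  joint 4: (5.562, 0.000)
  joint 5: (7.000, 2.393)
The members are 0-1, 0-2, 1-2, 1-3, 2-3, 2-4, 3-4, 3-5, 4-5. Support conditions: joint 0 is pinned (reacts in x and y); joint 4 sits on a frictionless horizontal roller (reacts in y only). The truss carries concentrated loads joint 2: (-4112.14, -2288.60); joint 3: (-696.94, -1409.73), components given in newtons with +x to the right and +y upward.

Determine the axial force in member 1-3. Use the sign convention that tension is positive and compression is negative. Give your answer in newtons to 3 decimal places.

-2124.087

N=6 nodes, M=9 members, R=3 reactions → 2N=12, M+R=12
member 0 (0-1): L=2.8931, (cx,cy)=(0.5074,0.8617)
member 1 (0-2): L=2.9000, (cx,cy)=(1.0000,0.0000)
member 2 (1-2): L=2.8750, (cx,cy)=(0.4981,-0.8671)
member 3 (1-3): L=2.5691, (cx,cy)=(0.9992,-0.0409)
member 4 (2-3): L=2.6440, (cx,cy)=(0.4293,0.9032)
member 5 (2-4): L=2.6620, (cx,cy)=(1.0000,0.0000)
member 6 (3-4): L=2.8345, (cx,cy)=(0.5387,-0.8425)
member 7 (3-5): L=2.9650, (cx,cy)=(1.0000,0.0017)
member 8 (4-5): L=2.7918, (cx,cy)=(0.5151,0.8571)
solve A·x = −loads:
  F[0-1] = -2067.5219 N (compression)
  F[0-2] = -3759.9929 N (compression)
  F[1-2] = +2154.7001 N (tension)
  F[1-3] = -2124.0867 N (compression)
  F[2-3] = +465.2470 N (tension)
  F[2-4] = +1225.6541 N (tension)
  F[3-4] = -2275.1088 N (compression)
  F[3-5] = +0.0000 N (tension)
  F[4-5] = -0.0000 N (compression)
  Rx@0 = +4809.0800 N
  Ry@0 = +1781.5900 N
  Ry@4 = +1916.7400 N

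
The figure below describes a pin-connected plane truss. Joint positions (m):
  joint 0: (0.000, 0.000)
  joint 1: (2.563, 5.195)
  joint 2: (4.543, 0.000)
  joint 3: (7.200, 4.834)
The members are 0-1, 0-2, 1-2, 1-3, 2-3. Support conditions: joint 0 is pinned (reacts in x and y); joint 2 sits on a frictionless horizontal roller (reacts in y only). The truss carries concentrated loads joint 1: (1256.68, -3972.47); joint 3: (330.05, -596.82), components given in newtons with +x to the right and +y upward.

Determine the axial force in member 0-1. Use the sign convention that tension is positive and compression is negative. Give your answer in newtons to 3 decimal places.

452.653

N=4 nodes, M=5 members, R=3 reactions → 2N=8, M+R=8
member 0 (0-1): L=5.7928, (cx,cy)=(0.4424,0.8968)
member 1 (0-2): L=4.5430, (cx,cy)=(1.0000,0.0000)
member 2 (1-2): L=5.5595, (cx,cy)=(0.3561,-0.9344)
member 3 (1-3): L=4.6510, (cx,cy)=(0.9970,-0.0776)
member 4 (2-3): L=5.5161, (cx,cy)=(0.4817,0.8763)
solve A·x = −loads:
  F[0-1] = +452.6528 N (tension)
  F[0-2] = +1386.4570 N (tension)
  F[1-2] = -4738.2206 N (compression)
  F[1-3] = +632.9957 N (tension)
  F[2-3] = -624.9685 N (compression)
  Rx@0 = -1586.7300 N
  Ry@0 = -405.9376 N
  Ry@2 = +4975.2276 N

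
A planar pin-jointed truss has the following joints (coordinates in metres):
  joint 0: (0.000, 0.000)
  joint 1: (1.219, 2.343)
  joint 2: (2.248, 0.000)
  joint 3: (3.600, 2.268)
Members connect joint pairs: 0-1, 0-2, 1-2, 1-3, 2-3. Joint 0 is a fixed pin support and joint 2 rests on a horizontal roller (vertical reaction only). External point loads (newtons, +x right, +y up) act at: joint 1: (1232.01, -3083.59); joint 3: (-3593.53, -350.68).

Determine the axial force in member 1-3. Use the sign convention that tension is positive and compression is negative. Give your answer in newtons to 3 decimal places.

-3323.750

N=4 nodes, M=5 members, R=3 reactions → 2N=8, M+R=8
member 0 (0-1): L=2.6411, (cx,cy)=(0.4615,0.8871)
member 1 (0-2): L=2.2480, (cx,cy)=(1.0000,0.0000)
member 2 (1-2): L=2.5590, (cx,cy)=(0.4021,-0.9156)
member 3 (1-3): L=2.3822, (cx,cy)=(0.9995,-0.0315)
member 4 (2-3): L=2.6404, (cx,cy)=(0.5120,0.8590)
solve A·x = −loads:
  F[0-1] = -3992.7090 N (compression)
  F[0-2] = -518.7112 N (compression)
  F[1-2] = +614.9648 N (tension)
  F[1-3] = -3323.7499 N (compression)
  F[2-3] = -530.0878 N (compression)
  Rx@0 = +2361.5200 N
  Ry@0 = +3542.0024 N
  Ry@2 = -107.7324 N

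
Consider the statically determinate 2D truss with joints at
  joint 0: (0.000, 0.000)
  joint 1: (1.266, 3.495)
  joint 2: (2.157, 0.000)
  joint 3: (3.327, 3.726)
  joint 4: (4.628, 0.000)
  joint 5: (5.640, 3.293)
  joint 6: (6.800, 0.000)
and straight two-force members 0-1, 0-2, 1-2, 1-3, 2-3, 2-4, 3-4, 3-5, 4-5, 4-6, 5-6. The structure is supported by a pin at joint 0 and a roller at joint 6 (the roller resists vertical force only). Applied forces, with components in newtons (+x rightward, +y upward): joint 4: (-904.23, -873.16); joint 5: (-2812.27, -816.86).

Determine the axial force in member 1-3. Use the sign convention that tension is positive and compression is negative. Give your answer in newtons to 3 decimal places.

N=7 nodes, M=11 members, R=3 reactions → 2N=14, M+R=14
member 0 (0-1): L=3.7172, (cx,cy)=(0.3406,0.9402)
member 1 (0-2): L=2.1570, (cx,cy)=(1.0000,0.0000)
member 2 (1-2): L=3.6068, (cx,cy)=(0.2470,-0.9690)
member 3 (1-3): L=2.0739, (cx,cy)=(0.9938,0.1114)
member 4 (2-3): L=3.9054, (cx,cy)=(0.2996,0.9541)
member 5 (2-4): L=2.4710, (cx,cy)=(1.0000,0.0000)
member 6 (3-4): L=3.9466, (cx,cy)=(0.3297,-0.9441)
member 7 (3-5): L=2.3532, (cx,cy)=(0.9829,-0.1840)
member 8 (4-5): L=3.4450, (cx,cy)=(0.2938,0.9559)
member 9 (4-6): L=2.1720, (cx,cy)=(1.0000,0.0000)
member 10 (5-6): L=3.4913, (cx,cy)=(0.3323,-0.9432)
solve A·x = −loads:
  F[0-1] = -1893.3158 N (compression)
  F[0-2] = -3071.6813 N (compression)
  F[1-2] = +1713.5188 N (tension)
  F[1-3] = -1074.8047 N (compression)
  F[2-3] = -1740.3471 N (compression)
  F[2-4] = -2126.9982 N (compression)
  F[3-4] = +2354.6085 N (tension)
  F[3-5] = -2406.7957 N (compression)
  F[4-5] = -1412.1373 N (compression)
  F[4-6] = -31.7414 N (compression)
  F[5-6] = +95.5346 N (tension)
  Rx@0 = +3716.5000 N
  Ry@0 = +1780.1274 N
  Ry@6 = -90.1074 N

-1074.805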